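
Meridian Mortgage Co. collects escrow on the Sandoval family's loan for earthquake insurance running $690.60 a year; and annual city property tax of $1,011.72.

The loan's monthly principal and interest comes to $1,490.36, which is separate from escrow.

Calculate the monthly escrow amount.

$141.86

Earthquake insurance: $690.60/yr
City property tax: $1,011.72/yr
Combined annual = $690.60 + $1,011.72 = $1,702.32
Monthly escrow = $1,702.32 ÷ 12 = $141.86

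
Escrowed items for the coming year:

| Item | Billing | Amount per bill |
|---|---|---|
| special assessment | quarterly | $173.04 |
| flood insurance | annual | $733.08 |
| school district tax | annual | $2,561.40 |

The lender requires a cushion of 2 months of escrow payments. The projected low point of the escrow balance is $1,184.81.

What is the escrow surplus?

$520.37

Special assessment = $173.04 × 4 = $692.16 per year
Flood insurance = $733.08 per year
School district tax = $2,561.40 per year
Total annual escrow = $3,986.64
Base monthly escrow = $3,986.64 ÷ 12 = $332.22
Cushion = 2 × $332.22 = $664.44
Surplus = $1,184.81 − $664.44 = $520.37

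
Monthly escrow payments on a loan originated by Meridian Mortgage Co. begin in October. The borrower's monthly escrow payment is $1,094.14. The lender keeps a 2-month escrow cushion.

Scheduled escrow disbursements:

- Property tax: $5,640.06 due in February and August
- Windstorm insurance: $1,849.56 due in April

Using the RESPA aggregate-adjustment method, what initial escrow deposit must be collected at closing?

Cushion = 2 × $1,094.14 = $2,188.28
Trial balance (start $0, +$1,094.14 each month, − disbursements):
  Oct: +$1,094.14 → $1,094.14
  Nov: +$1,094.14 → $2,188.28
  Dec: +$1,094.14 → $3,282.42
  Jan: +$1,094.14 → $4,376.56
  Feb: +$1,094.14 − $5,640.06 → -$169.36
  Mar: +$1,094.14 → $924.78
  Apr: +$1,094.14 − $1,849.56 → $169.36
  May: +$1,094.14 → $1,263.50
  Jun: +$1,094.14 → $2,357.64
  Jul: +$1,094.14 → $3,451.78
  Aug: +$1,094.14 − $5,640.06 → -$1,094.14
  Sep: +$1,094.14 → $0.00
Lowest trial balance = -$1,094.14 (Aug)
Initial deposit = cushion − low point = $2,188.28 − (-$1,094.14) = $3,282.42

$3,282.42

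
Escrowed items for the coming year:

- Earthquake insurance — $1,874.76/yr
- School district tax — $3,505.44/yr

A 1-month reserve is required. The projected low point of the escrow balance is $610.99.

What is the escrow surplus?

$162.64

Earthquake insurance — $1,874.76 annually
School district tax — $3,505.44 annually
Combined annual = $5,380.20
Monthly escrow = $5,380.20 / 12 = $448.35
Required cushion = 1 × $448.35 = $448.35
Excess over cushion: $610.99 − $448.35 = $162.64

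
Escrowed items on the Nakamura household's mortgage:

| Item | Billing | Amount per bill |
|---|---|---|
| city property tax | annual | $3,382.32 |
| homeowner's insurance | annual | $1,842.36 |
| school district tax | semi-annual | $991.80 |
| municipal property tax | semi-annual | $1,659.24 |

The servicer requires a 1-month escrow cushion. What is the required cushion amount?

$877.23

City property tax — $3,382.32
Homeowner's insurance — $1,842.36
School district tax — $991.80 × 2 = $1,983.60
Municipal property tax — $1,659.24 × 2 = $3,318.48
Yearly total = $10,526.76
Monthly = $10,526.76 / 12 = $877.23
Reserve = 1 × $877.23 = $877.23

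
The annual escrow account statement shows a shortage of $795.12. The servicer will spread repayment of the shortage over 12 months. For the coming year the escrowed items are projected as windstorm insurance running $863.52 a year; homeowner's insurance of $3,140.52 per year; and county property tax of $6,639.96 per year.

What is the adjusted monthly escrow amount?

Windstorm insurance — $863.52 annually
Homeowner's insurance — $3,140.52 annually
County property tax — $6,639.96 annually
Yearly total = $10,644.00
Monthly escrow = $10,644.00 ÷ 12 = $887.00
Shortage per month = $795.12 ÷ 12 = $66.26
New monthly escrow = $887.00 + $66.26 = $953.26

$953.26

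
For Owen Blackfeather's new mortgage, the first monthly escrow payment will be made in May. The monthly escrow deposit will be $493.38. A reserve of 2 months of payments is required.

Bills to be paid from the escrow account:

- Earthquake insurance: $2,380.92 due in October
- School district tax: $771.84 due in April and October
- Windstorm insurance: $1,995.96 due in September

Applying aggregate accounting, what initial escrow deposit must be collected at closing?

$3,175.20

Cushion = 2 × $493.38 = $986.76
Trial balance (start $0, +$493.38 each month, − disbursements):
  May: +$493.38 → $493.38
  Jun: +$493.38 → $986.76
  Jul: +$493.38 → $1,480.14
  Aug: +$493.38 → $1,973.52
  Sep: +$493.38 − $1,995.96 → $470.94
  Oct: +$493.38 − $3,152.76 → -$2,188.44
  Nov: +$493.38 → -$1,695.06
  Dec: +$493.38 → -$1,201.68
  Jan: +$493.38 → -$708.30
  Feb: +$493.38 → -$214.92
  Mar: +$493.38 → $278.46
  Apr: +$493.38 − $771.84 → $0.00
Lowest trial balance = -$2,188.44 (Oct)
Initial deposit = cushion − low point = $986.76 − (-$2,188.44) = $3,175.20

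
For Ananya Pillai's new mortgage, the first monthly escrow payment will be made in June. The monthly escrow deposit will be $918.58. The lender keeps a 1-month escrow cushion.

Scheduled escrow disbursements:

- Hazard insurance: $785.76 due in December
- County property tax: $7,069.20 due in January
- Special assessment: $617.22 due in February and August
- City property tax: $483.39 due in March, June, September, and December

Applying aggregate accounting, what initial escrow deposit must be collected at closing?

Cushion = 1 × $918.58 = $918.58
Trial balance (start $0, +$918.58 each month, − disbursements):
  Jun: +$918.58 − $483.39 → $435.19
  Jul: +$918.58 → $1,353.77
  Aug: +$918.58 − $617.22 → $1,655.13
  Sep: +$918.58 − $483.39 → $2,090.32
  Oct: +$918.58 → $3,008.90
  Nov: +$918.58 → $3,927.48
  Dec: +$918.58 − $1,269.15 → $3,576.91
  Jan: +$918.58 − $7,069.20 → -$2,573.71
  Feb: +$918.58 − $617.22 → -$2,272.35
  Mar: +$918.58 − $483.39 → -$1,837.16
  Apr: +$918.58 → -$918.58
  May: +$918.58 → $0.00
Lowest trial balance = -$2,573.71 (Jan)
Initial deposit = cushion − low point = $918.58 − (-$2,573.71) = $3,492.29

$3,492.29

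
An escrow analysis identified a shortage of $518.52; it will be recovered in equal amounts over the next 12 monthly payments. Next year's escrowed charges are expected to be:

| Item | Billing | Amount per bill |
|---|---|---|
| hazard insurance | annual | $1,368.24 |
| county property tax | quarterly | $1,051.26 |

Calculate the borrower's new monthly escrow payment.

$507.65

Hazard insurance: $1,368.24 per year
County property tax: $1,051.26 × 4 = $4,205.04 per year
Yearly total = $5,573.28
Monthly = $5,573.28 / 12 = $464.44
Monthly shortage recovery: $518.52 / 12 = $43.21
New monthly escrow = $464.44 + $43.21 = $507.65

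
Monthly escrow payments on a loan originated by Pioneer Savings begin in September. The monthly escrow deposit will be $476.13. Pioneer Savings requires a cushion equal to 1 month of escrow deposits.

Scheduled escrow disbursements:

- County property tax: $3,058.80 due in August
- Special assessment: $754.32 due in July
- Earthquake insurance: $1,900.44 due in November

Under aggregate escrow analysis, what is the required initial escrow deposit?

Cushion = 1 × $476.13 = $476.13
Trial balance (start $0, +$476.13 each month, − disbursements):
  Sep: +$476.13 → $476.13
  Oct: +$476.13 → $952.26
  Nov: +$476.13 − $1,900.44 → -$472.05
  Dec: +$476.13 → $4.08
  Jan: +$476.13 → $480.21
  Feb: +$476.13 → $956.34
  Mar: +$476.13 → $1,432.47
  Apr: +$476.13 → $1,908.60
  May: +$476.13 → $2,384.73
  Jun: +$476.13 → $2,860.86
  Jul: +$476.13 − $754.32 → $2,582.67
  Aug: +$476.13 − $3,058.80 → $0.00
Lowest trial balance = -$472.05 (Nov)
Initial deposit = cushion − low point = $476.13 − (-$472.05) = $948.18

$948.18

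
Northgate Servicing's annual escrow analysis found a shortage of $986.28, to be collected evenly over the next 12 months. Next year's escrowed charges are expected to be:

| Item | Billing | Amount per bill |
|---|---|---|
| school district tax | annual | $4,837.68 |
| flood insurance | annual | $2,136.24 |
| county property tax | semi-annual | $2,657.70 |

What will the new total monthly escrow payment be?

School district tax: $4,837.68
Flood insurance: $2,136.24
County property tax: $2,657.70 × 2 = $5,315.40
Total per year = $12,289.32
Monthly escrow = $12,289.32 ÷ 12 = $1,024.11
Monthly shortage recovery: $986.28 ÷ 12 = $82.19
New monthly escrow = $1,024.11 + $82.19 = $1,106.30

$1,106.30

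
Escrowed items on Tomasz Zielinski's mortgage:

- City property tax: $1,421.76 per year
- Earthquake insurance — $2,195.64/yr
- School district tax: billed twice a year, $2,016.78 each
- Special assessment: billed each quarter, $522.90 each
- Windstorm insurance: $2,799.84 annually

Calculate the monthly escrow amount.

$1,045.20

City property tax: $1,421.76 annually
Earthquake insurance: $2,195.64 annually
School district tax: $2,016.78 × 2 = $4,033.56 annually
Special assessment: $522.90 × 4 = $2,091.60 annually
Windstorm insurance: $2,799.84 annually
Total annual escrow = $1,421.76 + $2,195.64 + $4,033.56 + $2,091.60 + $2,799.84 = $12,542.40
Base monthly escrow = $12,542.40 ÷ 12 = $1,045.20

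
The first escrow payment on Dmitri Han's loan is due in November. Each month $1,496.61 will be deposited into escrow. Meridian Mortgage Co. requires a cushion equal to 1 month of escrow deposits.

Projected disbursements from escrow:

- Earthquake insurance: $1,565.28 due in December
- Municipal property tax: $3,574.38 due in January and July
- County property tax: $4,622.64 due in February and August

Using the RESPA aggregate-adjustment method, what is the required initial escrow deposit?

Cushion = 1 × $1,496.61 = $1,496.61
Trial balance (start $0, +$1,496.61 each month, − disbursements):
  Nov: +$1,496.61 → $1,496.61
  Dec: +$1,496.61 − $1,565.28 → $1,427.94
  Jan: +$1,496.61 − $3,574.38 → -$649.83
  Feb: +$1,496.61 − $4,622.64 → -$3,775.86
  Mar: +$1,496.61 → -$2,279.25
  Apr: +$1,496.61 → -$782.64
  May: +$1,496.61 → $713.97
  Jun: +$1,496.61 → $2,210.58
  Jul: +$1,496.61 − $3,574.38 → $132.81
  Aug: +$1,496.61 − $4,622.64 → -$2,993.22
  Sep: +$1,496.61 → -$1,496.61
  Oct: +$1,496.61 → $0.00
Lowest trial balance = -$3,775.86 (Feb)
Initial deposit = cushion − low point = $1,496.61 − (-$3,775.86) = $5,272.47

$5,272.47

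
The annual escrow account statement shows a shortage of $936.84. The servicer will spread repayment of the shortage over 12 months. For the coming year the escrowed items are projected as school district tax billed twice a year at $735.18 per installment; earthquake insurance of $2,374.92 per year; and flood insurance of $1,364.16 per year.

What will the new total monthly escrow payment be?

School district tax = $735.18 × 2 = $1,470.36
Earthquake insurance = $2,374.92
Flood insurance = $1,364.16
Total annual escrow = $1,470.36 + $2,374.92 + $1,364.16 = $5,209.44
Base monthly escrow = $5,209.44 / 12 = $434.12
Shortage spread = $936.84 ÷ 12 = $78.07/mo
Adjusted monthly = $434.12 + $78.07 = $512.19

$512.19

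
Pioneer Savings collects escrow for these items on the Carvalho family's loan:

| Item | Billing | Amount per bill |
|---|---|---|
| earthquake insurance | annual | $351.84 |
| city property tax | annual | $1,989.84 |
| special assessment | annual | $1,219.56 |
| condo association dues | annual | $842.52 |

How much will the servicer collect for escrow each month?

$366.98

Earthquake insurance = $351.84 per year
City property tax = $1,989.84 per year
Special assessment = $1,219.56 per year
Condo association dues = $842.52 per year
Total per year = $351.84 + $1,989.84 + $1,219.56 + $842.52 = $4,403.76
Per month = $4,403.76 / 12 = $366.98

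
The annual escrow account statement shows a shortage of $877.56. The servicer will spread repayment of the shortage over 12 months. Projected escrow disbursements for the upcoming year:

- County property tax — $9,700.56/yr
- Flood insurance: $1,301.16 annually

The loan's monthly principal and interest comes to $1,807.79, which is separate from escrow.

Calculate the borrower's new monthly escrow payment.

County property tax: $9,700.56 annually
Flood insurance: $1,301.16 annually
Annual escrow total = $9,700.56 + $1,301.16 = $11,001.72
Base monthly escrow = $11,001.72 ÷ 12 = $916.81
Shortage per month = $877.56 / 12 = $73.13
Adjusted monthly = $916.81 + $73.13 = $989.94

$989.94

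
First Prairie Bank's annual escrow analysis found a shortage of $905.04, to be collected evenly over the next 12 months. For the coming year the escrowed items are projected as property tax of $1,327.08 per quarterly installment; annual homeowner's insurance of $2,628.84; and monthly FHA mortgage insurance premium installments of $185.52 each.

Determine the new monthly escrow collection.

Property tax = $1,327.08 × 4 = $5,308.32 annually
Homeowner's insurance = $2,628.84 annually
FHA mortgage insurance premium = $185.52 × 12 = $2,226.24 annually
Combined annual = $10,163.40
Base monthly escrow = $10,163.40 / 12 = $846.95
Shortage spread = $905.04 ÷ 12 = $75.42/mo
Adjusted monthly = $846.95 + $75.42 = $922.37

$922.37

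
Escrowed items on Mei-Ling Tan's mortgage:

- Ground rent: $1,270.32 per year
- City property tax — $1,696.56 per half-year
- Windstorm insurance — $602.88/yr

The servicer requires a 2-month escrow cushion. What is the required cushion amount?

$877.72

Ground rent = $1,270.32
City property tax = $1,696.56 × 2 = $3,393.12
Windstorm insurance = $602.88
Total per year = $1,270.32 + $3,393.12 + $602.88 = $5,266.32
Monthly = $5,266.32 / 12 = $438.86
Cushion = 2 × $438.86 = $877.72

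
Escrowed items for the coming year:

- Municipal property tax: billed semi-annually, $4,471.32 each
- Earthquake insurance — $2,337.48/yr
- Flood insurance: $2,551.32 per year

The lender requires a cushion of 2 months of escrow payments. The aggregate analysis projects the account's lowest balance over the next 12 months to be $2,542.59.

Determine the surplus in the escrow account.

Municipal property tax — $4,471.32 × 2 = $8,942.64/yr
Earthquake insurance — $2,337.48/yr
Flood insurance — $2,551.32/yr
Total annual escrow = $13,831.44
Per month = $13,831.44 ÷ 12 = $1,152.62
Required reserve = 2 × $1,152.62 = $2,305.24
Surplus = $2,542.59 − $2,305.24 = $237.35

$237.35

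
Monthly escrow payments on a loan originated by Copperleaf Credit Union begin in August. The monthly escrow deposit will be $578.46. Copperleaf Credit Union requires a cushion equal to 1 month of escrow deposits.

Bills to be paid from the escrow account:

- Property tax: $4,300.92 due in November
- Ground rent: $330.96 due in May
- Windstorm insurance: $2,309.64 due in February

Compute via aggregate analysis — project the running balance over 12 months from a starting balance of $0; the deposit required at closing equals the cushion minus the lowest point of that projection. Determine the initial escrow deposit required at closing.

Cushion = 1 × $578.46 = $578.46
Trial balance (start $0, +$578.46 each month, − disbursements):
  Aug: +$578.46 → $578.46
  Sep: +$578.46 → $1,156.92
  Oct: +$578.46 → $1,735.38
  Nov: +$578.46 − $4,300.92 → -$1,987.08
  Dec: +$578.46 → -$1,408.62
  Jan: +$578.46 → -$830.16
  Feb: +$578.46 − $2,309.64 → -$2,561.34
  Mar: +$578.46 → -$1,982.88
  Apr: +$578.46 → -$1,404.42
  May: +$578.46 − $330.96 → -$1,156.92
  Jun: +$578.46 → -$578.46
  Jul: +$578.46 → $0.00
Lowest trial balance = -$2,561.34 (Feb)
Initial deposit = cushion − low point = $578.46 − (-$2,561.34) = $3,139.80

$3,139.80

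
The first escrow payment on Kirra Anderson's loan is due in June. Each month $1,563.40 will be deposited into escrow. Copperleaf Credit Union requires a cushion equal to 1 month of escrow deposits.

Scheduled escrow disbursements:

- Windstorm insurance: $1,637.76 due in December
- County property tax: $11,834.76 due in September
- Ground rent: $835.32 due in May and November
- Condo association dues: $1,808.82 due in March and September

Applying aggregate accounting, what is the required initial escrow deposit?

Cushion = 1 × $1,563.40 = $1,563.40
Trial balance (start $0, +$1,563.40 each month, − disbursements):
  Jun: +$1,563.40 → $1,563.40
  Jul: +$1,563.40 → $3,126.80
  Aug: +$1,563.40 → $4,690.20
  Sep: +$1,563.40 − $13,643.58 → -$7,389.98
  Oct: +$1,563.40 → -$5,826.58
  Nov: +$1,563.40 − $835.32 → -$5,098.50
  Dec: +$1,563.40 − $1,637.76 → -$5,172.86
  Jan: +$1,563.40 → -$3,609.46
  Feb: +$1,563.40 → -$2,046.06
  Mar: +$1,563.40 − $1,808.82 → -$2,291.48
  Apr: +$1,563.40 → -$728.08
  May: +$1,563.40 − $835.32 → $0.00
Lowest trial balance = -$7,389.98 (Sep)
Initial deposit = cushion − low point = $1,563.40 − (-$7,389.98) = $8,953.38

$8,953.38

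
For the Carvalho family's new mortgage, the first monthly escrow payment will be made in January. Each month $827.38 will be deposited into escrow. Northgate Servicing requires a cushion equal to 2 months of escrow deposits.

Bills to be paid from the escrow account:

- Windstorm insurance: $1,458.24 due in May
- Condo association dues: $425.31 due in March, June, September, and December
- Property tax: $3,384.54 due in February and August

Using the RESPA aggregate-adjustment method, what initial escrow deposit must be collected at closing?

Cushion = 2 × $827.38 = $1,654.76
Trial balance (start $0, +$827.38 each month, − disbursements):
  Jan: +$827.38 → $827.38
  Feb: +$827.38 − $3,384.54 → -$1,729.78
  Mar: +$827.38 − $425.31 → -$1,327.71
  Apr: +$827.38 → -$500.33
  May: +$827.38 − $1,458.24 → -$1,131.19
  Jun: +$827.38 − $425.31 → -$729.12
  Jul: +$827.38 → $98.26
  Aug: +$827.38 − $3,384.54 → -$2,458.90
  Sep: +$827.38 − $425.31 → -$2,056.83
  Oct: +$827.38 → -$1,229.45
  Nov: +$827.38 → -$402.07
  Dec: +$827.38 − $425.31 → $0.00
Lowest trial balance = -$2,458.90 (Aug)
Initial deposit = cushion − low point = $1,654.76 − (-$2,458.90) = $4,113.66

$4,113.66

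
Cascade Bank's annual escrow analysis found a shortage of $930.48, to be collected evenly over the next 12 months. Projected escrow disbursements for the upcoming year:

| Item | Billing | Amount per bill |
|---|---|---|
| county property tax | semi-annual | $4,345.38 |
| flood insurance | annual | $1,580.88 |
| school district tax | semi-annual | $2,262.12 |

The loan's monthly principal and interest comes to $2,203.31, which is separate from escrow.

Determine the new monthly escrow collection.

$1,310.53

County property tax: $4,345.38 × 2 = $8,690.76/yr
Flood insurance: $1,580.88/yr
School district tax: $2,262.12 × 2 = $4,524.24/yr
Annual escrow total = $8,690.76 + $1,580.88 + $4,524.24 = $14,795.88
Monthly escrow = $14,795.88 ÷ 12 = $1,232.99
Shortage per month = $930.48 ÷ 12 = $77.54
New monthly escrow = $1,232.99 + $77.54 = $1,310.53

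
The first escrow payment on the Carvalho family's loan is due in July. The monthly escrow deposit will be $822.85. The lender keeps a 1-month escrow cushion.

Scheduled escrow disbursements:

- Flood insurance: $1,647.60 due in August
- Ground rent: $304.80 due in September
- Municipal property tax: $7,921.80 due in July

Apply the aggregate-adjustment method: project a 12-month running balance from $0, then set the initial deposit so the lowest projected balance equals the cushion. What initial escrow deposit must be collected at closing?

Cushion = 1 × $822.85 = $822.85
Trial balance (start $0, +$822.85 each month, − disbursements):
  Jul: +$822.85 − $7,921.80 → -$7,098.95
  Aug: +$822.85 − $1,647.60 → -$7,923.70
  Sep: +$822.85 − $304.80 → -$7,405.65
  Oct: +$822.85 → -$6,582.80
  Nov: +$822.85 → -$5,759.95
  Dec: +$822.85 → -$4,937.10
  Jan: +$822.85 → -$4,114.25
  Feb: +$822.85 → -$3,291.40
  Mar: +$822.85 → -$2,468.55
  Apr: +$822.85 → -$1,645.70
  May: +$822.85 → -$822.85
  Jun: +$822.85 → $0.00
Lowest trial balance = -$7,923.70 (Aug)
Initial deposit = cushion − low point = $822.85 − (-$7,923.70) = $8,746.55

$8,746.55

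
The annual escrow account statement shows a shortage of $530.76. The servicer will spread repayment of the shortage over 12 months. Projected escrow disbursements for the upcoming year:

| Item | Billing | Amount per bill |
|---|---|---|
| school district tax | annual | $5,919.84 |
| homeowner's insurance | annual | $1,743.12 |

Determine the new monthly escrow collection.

School district tax — $5,919.84 per year
Homeowner's insurance — $1,743.12 per year
Total annual escrow = $7,662.96
Monthly escrow = $7,662.96 / 12 = $638.58
Shortage per month = $530.76 / 12 = $44.23
Adjusted monthly = $638.58 + $44.23 = $682.81

$682.81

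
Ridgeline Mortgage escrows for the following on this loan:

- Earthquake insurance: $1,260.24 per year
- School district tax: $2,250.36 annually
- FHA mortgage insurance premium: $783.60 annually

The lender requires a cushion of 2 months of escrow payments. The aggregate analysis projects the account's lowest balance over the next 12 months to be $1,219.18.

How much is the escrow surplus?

$503.48

Earthquake insurance: $1,260.24
School district tax: $2,250.36
FHA mortgage insurance premium: $783.60
Yearly total = $4,294.20
Monthly = $4,294.20 ÷ 12 = $357.85
Cushion = 2 × $357.85 = $715.70
Excess over cushion: $1,219.18 − $715.70 = $503.48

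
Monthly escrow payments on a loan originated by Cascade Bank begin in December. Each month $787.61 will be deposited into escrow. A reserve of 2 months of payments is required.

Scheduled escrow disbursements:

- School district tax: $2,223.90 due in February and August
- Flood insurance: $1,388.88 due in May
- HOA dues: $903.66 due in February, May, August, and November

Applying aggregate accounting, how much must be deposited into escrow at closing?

$3,034.39

Cushion = 2 × $787.61 = $1,575.22
Trial balance (start $0, +$787.61 each month, − disbursements):
  Dec: +$787.61 → $787.61
  Jan: +$787.61 → $1,575.22
  Feb: +$787.61 − $3,127.56 → -$764.73
  Mar: +$787.61 → $22.88
  Apr: +$787.61 → $810.49
  May: +$787.61 − $2,292.54 → -$694.44
  Jun: +$787.61 → $93.17
  Jul: +$787.61 → $880.78
  Aug: +$787.61 − $3,127.56 → -$1,459.17
  Sep: +$787.61 → -$671.56
  Oct: +$787.61 → $116.05
  Nov: +$787.61 − $903.66 → $0.00
Lowest trial balance = -$1,459.17 (Aug)
Initial deposit = cushion − low point = $1,575.22 − (-$1,459.17) = $3,034.39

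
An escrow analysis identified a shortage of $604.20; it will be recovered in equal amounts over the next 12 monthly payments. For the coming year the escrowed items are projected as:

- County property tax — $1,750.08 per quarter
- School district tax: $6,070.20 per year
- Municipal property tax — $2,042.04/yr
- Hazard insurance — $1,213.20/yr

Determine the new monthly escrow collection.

$1,410.83

County property tax — $1,750.08 × 4 = $7,000.32 per year
School district tax — $6,070.20 per year
Municipal property tax — $2,042.04 per year
Hazard insurance — $1,213.20 per year
Annual escrow total = $7,000.32 + $6,070.20 + $2,042.04 + $1,213.20 = $16,325.76
Monthly escrow = $16,325.76 / 12 = $1,360.48
Shortage per month = $604.20 ÷ 12 = $50.35
Adjusted monthly = $1,360.48 + $50.35 = $1,410.83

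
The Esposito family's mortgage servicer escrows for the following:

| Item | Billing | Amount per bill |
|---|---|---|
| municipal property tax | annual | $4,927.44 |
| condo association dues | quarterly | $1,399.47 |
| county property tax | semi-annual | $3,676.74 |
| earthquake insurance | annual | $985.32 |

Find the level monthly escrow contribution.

Municipal property tax — $4,927.44 annually
Condo association dues — $1,399.47 × 4 = $5,597.88 annually
County property tax — $3,676.74 × 2 = $7,353.48 annually
Earthquake insurance — $985.32 annually
Total per year = $4,927.44 + $5,597.88 + $7,353.48 + $985.32 = $18,864.12
Monthly = $18,864.12 ÷ 12 = $1,572.01

$1,572.01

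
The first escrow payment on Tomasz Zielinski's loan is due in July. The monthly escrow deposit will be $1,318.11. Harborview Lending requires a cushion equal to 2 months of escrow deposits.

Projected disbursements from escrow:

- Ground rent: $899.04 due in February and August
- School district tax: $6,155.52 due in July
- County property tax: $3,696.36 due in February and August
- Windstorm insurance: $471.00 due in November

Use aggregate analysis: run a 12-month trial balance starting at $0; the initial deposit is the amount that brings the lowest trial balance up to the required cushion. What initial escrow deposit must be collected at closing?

Cushion = 2 × $1,318.11 = $2,636.22
Trial balance (start $0, +$1,318.11 each month, − disbursements):
  Jul: +$1,318.11 − $6,155.52 → -$4,837.41
  Aug: +$1,318.11 − $4,595.40 → -$8,114.70
  Sep: +$1,318.11 → -$6,796.59
  Oct: +$1,318.11 → -$5,478.48
  Nov: +$1,318.11 − $471.00 → -$4,631.37
  Dec: +$1,318.11 → -$3,313.26
  Jan: +$1,318.11 → -$1,995.15
  Feb: +$1,318.11 − $4,595.40 → -$5,272.44
  Mar: +$1,318.11 → -$3,954.33
  Apr: +$1,318.11 → -$2,636.22
  May: +$1,318.11 → -$1,318.11
  Jun: +$1,318.11 → $0.00
Lowest trial balance = -$8,114.70 (Aug)
Initial deposit = cushion − low point = $2,636.22 − (-$8,114.70) = $10,750.92

$10,750.92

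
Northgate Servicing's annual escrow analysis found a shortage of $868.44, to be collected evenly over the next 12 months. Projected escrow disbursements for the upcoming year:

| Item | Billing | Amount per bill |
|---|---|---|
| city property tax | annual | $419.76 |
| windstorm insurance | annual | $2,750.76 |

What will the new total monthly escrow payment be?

$336.58

City property tax: $419.76/yr
Windstorm insurance: $2,750.76/yr
Total per year = $3,170.52
Per month = $3,170.52 / 12 = $264.21
Shortage per month = $868.44 / 12 = $72.37
New monthly escrow = $264.21 + $72.37 = $336.58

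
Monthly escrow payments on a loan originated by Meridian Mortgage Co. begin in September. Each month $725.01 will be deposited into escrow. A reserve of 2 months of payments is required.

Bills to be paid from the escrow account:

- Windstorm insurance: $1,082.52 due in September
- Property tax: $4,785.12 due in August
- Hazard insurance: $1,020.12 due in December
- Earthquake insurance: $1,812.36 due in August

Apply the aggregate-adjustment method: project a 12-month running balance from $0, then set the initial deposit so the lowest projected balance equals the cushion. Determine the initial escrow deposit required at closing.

Cushion = 2 × $725.01 = $1,450.02
Trial balance (start $0, +$725.01 each month, − disbursements):
  Sep: +$725.01 − $1,082.52 → -$357.51
  Oct: +$725.01 → $367.50
  Nov: +$725.01 → $1,092.51
  Dec: +$725.01 − $1,020.12 → $797.40
  Jan: +$725.01 → $1,522.41
  Feb: +$725.01 → $2,247.42
  Mar: +$725.01 → $2,972.43
  Apr: +$725.01 → $3,697.44
  May: +$725.01 → $4,422.45
  Jun: +$725.01 → $5,147.46
  Jul: +$725.01 → $5,872.47
  Aug: +$725.01 − $6,597.48 → $0.00
Lowest trial balance = -$357.51 (Sep)
Initial deposit = cushion − low point = $1,450.02 − (-$357.51) = $1,807.53

$1,807.53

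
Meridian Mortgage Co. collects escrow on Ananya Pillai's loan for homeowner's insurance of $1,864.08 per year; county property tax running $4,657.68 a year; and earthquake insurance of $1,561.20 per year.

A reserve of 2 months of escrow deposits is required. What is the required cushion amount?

$1,347.16

Homeowner's insurance: $1,864.08/yr
County property tax: $4,657.68/yr
Earthquake insurance: $1,561.20/yr
Total per year = $1,864.08 + $4,657.68 + $1,561.20 = $8,082.96
Monthly = $8,082.96 ÷ 12 = $673.58
Required cushion = 2 × $673.58 = $1,347.16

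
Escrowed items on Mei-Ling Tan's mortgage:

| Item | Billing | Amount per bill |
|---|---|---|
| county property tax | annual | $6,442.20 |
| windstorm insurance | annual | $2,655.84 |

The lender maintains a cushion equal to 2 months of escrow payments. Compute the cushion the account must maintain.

County property tax = $6,442.20 per year
Windstorm insurance = $2,655.84 per year
Annual escrow total = $6,442.20 + $2,655.84 = $9,098.04
Monthly escrow = $9,098.04 / 12 = $758.17
Reserve = 2 × $758.17 = $1,516.34

$1,516.34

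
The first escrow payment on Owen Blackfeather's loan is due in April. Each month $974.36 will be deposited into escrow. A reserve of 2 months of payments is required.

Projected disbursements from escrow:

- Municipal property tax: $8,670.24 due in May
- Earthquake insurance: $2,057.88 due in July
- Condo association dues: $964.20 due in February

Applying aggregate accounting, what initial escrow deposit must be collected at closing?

Cushion = 2 × $974.36 = $1,948.72
Trial balance (start $0, +$974.36 each month, − disbursements):
  Apr: +$974.36 → $974.36
  May: +$974.36 − $8,670.24 → -$6,721.52
  Jun: +$974.36 → -$5,747.16
  Jul: +$974.36 − $2,057.88 → -$6,830.68
  Aug: +$974.36 → -$5,856.32
  Sep: +$974.36 → -$4,881.96
  Oct: +$974.36 → -$3,907.60
  Nov: +$974.36 → -$2,933.24
  Dec: +$974.36 → -$1,958.88
  Jan: +$974.36 → -$984.52
  Feb: +$974.36 − $964.20 → -$974.36
  Mar: +$974.36 → $0.00
Lowest trial balance = -$6,830.68 (Jul)
Initial deposit = cushion − low point = $1,948.72 − (-$6,830.68) = $8,779.40

$8,779.40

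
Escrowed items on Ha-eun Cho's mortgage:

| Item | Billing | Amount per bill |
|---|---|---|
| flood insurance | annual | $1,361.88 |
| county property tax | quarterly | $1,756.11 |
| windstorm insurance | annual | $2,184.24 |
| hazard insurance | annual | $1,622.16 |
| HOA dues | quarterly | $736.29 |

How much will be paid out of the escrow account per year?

$15,137.88

Flood insurance: $1,361.88/yr
County property tax: $1,756.11 × 4 = $7,024.44/yr
Windstorm insurance: $2,184.24/yr
Hazard insurance: $1,622.16/yr
HOA dues: $736.29 × 4 = $2,945.16/yr
Combined annual = $1,361.88 + $7,024.44 + $2,184.24 + $1,622.16 + $2,945.16 = $15,137.88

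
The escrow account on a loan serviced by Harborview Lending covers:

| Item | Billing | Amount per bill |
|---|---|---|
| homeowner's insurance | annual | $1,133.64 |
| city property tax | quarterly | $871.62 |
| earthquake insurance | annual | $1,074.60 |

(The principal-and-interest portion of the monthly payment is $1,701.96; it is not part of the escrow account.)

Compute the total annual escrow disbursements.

$5,694.72

Homeowner's insurance: $1,133.64 per year
City property tax: $871.62 × 4 = $3,486.48 per year
Earthquake insurance: $1,074.60 per year
Combined annual = $1,133.64 + $3,486.48 + $1,074.60 = $5,694.72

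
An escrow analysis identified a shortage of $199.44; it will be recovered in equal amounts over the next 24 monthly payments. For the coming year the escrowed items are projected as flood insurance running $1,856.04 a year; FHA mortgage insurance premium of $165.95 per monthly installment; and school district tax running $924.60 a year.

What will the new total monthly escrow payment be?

Flood insurance = $1,856.04 per year
FHA mortgage insurance premium = $165.95 × 12 = $1,991.40 per year
School district tax = $924.60 per year
Combined annual = $1,856.04 + $1,991.40 + $924.60 = $4,772.04
Per month = $4,772.04 / 12 = $397.67
Shortage spread = $199.44 / 24 = $8.31/mo
Adjusted monthly = $397.67 + $8.31 = $405.98

$405.98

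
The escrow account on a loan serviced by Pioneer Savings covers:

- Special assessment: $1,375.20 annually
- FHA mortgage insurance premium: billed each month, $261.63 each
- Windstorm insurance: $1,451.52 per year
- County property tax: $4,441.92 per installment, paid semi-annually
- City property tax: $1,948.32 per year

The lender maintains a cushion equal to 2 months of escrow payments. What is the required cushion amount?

Special assessment = $1,375.20/yr
FHA mortgage insurance premium = $261.63 × 12 = $3,139.56/yr
Windstorm insurance = $1,451.52/yr
County property tax = $4,441.92 × 2 = $8,883.84/yr
City property tax = $1,948.32/yr
Combined annual = $16,798.44
Monthly = $16,798.44 / 12 = $1,399.87
Required cushion = 2 × $1,399.87 = $2,799.74

$2,799.74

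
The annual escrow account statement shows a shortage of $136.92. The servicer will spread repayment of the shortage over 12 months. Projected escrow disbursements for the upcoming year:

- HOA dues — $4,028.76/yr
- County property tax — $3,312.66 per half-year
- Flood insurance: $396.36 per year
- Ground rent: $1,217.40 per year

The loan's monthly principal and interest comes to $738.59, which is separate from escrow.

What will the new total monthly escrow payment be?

$1,033.73

HOA dues = $4,028.76 annually
County property tax = $3,312.66 × 2 = $6,625.32 annually
Flood insurance = $396.36 annually
Ground rent = $1,217.40 annually
Annual escrow total = $12,267.84
Base monthly escrow = $12,267.84 / 12 = $1,022.32
Shortage per month = $136.92 / 12 = $11.41
New monthly escrow = $1,022.32 + $11.41 = $1,033.73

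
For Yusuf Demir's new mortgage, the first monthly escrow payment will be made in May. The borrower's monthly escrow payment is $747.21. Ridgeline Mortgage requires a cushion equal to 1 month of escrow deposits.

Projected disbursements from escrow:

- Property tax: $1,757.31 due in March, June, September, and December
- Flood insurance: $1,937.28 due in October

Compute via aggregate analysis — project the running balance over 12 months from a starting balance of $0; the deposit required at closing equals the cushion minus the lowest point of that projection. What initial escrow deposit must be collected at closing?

$1,978.74

Cushion = 1 × $747.21 = $747.21
Trial balance (start $0, +$747.21 each month, − disbursements):
  May: +$747.21 → $747.21
  Jun: +$747.21 − $1,757.31 → -$262.89
  Jul: +$747.21 → $484.32
  Aug: +$747.21 → $1,231.53
  Sep: +$747.21 − $1,757.31 → $221.43
  Oct: +$747.21 − $1,937.28 → -$968.64
  Nov: +$747.21 → -$221.43
  Dec: +$747.21 − $1,757.31 → -$1,231.53
  Jan: +$747.21 → -$484.32
  Feb: +$747.21 → $262.89
  Mar: +$747.21 − $1,757.31 → -$747.21
  Apr: +$747.21 → $0.00
Lowest trial balance = -$1,231.53 (Dec)
Initial deposit = cushion − low point = $747.21 − (-$1,231.53) = $1,978.74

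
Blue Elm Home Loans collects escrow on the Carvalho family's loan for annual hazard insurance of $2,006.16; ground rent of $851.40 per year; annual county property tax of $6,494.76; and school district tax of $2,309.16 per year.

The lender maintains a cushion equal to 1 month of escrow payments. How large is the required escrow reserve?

$971.79

Hazard insurance — $2,006.16 per year
Ground rent — $851.40 per year
County property tax — $6,494.76 per year
School district tax — $2,309.16 per year
Combined annual = $11,661.48
Per month = $11,661.48 ÷ 12 = $971.79
Cushion = 1 × $971.79 = $971.79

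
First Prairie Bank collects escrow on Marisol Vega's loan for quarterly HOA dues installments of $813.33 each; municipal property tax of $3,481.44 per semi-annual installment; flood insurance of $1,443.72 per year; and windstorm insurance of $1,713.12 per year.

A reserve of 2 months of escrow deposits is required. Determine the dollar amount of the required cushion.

HOA dues = $813.33 × 4 = $3,253.32 annually
Municipal property tax = $3,481.44 × 2 = $6,962.88 annually
Flood insurance = $1,443.72 annually
Windstorm insurance = $1,713.12 annually
Total per year = $3,253.32 + $6,962.88 + $1,443.72 + $1,713.12 = $13,373.04
Monthly escrow = $13,373.04 / 12 = $1,114.42
Reserve = 2 × $1,114.42 = $2,228.84

$2,228.84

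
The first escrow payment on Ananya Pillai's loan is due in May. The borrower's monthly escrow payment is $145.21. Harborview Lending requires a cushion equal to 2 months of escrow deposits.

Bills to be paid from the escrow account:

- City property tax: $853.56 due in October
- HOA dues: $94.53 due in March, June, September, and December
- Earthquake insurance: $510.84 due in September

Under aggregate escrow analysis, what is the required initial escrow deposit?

Cushion = 2 × $145.21 = $290.42
Trial balance (start $0, +$145.21 each month, − disbursements):
  May: +$145.21 → $145.21
  Jun: +$145.21 − $94.53 → $195.89
  Jul: +$145.21 → $341.10
  Aug: +$145.21 → $486.31
  Sep: +$145.21 − $605.37 → $26.15
  Oct: +$145.21 − $853.56 → -$682.20
  Nov: +$145.21 → -$536.99
  Dec: +$145.21 − $94.53 → -$486.31
  Jan: +$145.21 → -$341.10
  Feb: +$145.21 → -$195.89
  Mar: +$145.21 − $94.53 → -$145.21
  Apr: +$145.21 → $0.00
Lowest trial balance = -$682.20 (Oct)
Initial deposit = cushion − low point = $290.42 − (-$682.20) = $972.62

$972.62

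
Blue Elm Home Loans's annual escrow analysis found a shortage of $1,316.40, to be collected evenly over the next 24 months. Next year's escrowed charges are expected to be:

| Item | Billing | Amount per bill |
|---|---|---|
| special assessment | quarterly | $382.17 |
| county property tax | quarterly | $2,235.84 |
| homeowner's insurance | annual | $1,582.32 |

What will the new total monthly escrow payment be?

Special assessment: $382.17 × 4 = $1,528.68/yr
County property tax: $2,235.84 × 4 = $8,943.36/yr
Homeowner's insurance: $1,582.32/yr
Yearly total = $12,054.36
Base monthly escrow = $12,054.36 ÷ 12 = $1,004.53
Shortage per month = $1,316.40 / 24 = $54.85
New monthly escrow = $1,004.53 + $54.85 = $1,059.38

$1,059.38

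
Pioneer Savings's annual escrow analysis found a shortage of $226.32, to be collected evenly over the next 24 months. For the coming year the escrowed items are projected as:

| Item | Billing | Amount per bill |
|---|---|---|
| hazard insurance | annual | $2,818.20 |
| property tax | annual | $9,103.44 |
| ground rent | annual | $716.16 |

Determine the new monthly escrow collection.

$1,062.58

Hazard insurance — $2,818.20 per year
Property tax — $9,103.44 per year
Ground rent — $716.16 per year
Combined annual = $2,818.20 + $9,103.44 + $716.16 = $12,637.80
Monthly = $12,637.80 / 12 = $1,053.15
Shortage per month = $226.32 / 24 = $9.43
Adjusted monthly = $1,053.15 + $9.43 = $1,062.58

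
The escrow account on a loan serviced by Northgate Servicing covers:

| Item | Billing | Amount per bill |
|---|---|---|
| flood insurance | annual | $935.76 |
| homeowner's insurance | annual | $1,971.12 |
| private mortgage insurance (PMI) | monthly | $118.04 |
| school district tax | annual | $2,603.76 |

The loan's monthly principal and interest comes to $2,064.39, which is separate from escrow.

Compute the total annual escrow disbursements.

Flood insurance: $935.76 per year
Homeowner's insurance: $1,971.12 per year
Private mortgage insurance (PMI): $118.04 × 12 = $1,416.48 per year
School district tax: $2,603.76 per year
Total per year = $935.76 + $1,971.12 + $1,416.48 + $2,603.76 = $6,927.12

$6,927.12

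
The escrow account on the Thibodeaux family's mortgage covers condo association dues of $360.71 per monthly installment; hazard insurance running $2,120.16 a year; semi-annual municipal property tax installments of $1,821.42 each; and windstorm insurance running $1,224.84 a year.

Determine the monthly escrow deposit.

$943.03

Condo association dues — $360.71 × 12 = $4,328.52 annually
Hazard insurance — $2,120.16 annually
Municipal property tax — $1,821.42 × 2 = $3,642.84 annually
Windstorm insurance — $1,224.84 annually
Combined annual = $11,316.36
Monthly escrow = $11,316.36 / 12 = $943.03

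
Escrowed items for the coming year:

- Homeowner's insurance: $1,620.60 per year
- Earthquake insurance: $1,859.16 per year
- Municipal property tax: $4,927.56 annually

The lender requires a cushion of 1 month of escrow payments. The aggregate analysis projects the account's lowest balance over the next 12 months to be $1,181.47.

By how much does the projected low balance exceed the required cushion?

$480.86

Homeowner's insurance = $1,620.60/yr
Earthquake insurance = $1,859.16/yr
Municipal property tax = $4,927.56/yr
Combined annual = $8,407.32
Monthly escrow = $8,407.32 ÷ 12 = $700.61
Required reserve = 1 × $700.61 = $700.61
Surplus = $1,181.47 − $700.61 = $480.86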